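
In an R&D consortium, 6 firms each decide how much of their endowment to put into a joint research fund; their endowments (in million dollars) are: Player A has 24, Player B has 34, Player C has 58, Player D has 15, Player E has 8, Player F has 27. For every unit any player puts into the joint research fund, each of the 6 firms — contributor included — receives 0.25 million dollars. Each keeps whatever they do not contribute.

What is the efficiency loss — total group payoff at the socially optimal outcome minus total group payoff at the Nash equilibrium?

The private return per contributed unit is 0.25 < 1 for everyone, so the Nash equilibrium is zero contribution and the group total is Σ E_j = 24 + 34 + 58 + 15 + 8 + 27 = 166.
Each contributed unit returns 1.500 to the group, so the social optimum is full contribution by everyone: group total = 1.500 × 166 = 249.00.
Efficiency loss = (1.500 − 1) × 166 = 83.00.

83.00 million dollars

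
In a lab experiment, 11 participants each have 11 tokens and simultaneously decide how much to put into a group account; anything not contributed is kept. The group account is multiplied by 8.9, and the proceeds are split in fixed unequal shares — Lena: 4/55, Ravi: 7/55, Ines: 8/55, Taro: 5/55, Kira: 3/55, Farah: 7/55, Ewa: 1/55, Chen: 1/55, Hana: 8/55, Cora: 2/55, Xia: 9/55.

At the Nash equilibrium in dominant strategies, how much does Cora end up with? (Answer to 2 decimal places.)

For player j, contributing a unit is worthwhile iff 8.9 × (j's share) ≥ 1, i.e. iff j's share is at least 0.1124.
Ravi, Ines, Farah, Hana and Xia clear that bar, contributing 11 each; the remaining 6 contribute 0. Total contributed: 55.
Cora keeps 11 and receives 8.9 × 55 × 2/55 = 17.80 from the group account, for a payoff of 28.80.

28.80 tokens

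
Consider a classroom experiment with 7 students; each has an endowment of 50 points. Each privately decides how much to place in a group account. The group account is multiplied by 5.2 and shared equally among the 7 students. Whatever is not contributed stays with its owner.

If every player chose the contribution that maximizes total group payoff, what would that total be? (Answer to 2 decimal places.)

1820.00 points

Each contributed unit returns 5.200 to the group as a whole (0.7429 to each of 7 players), which exceeds 1, so the social optimum is full contribution: group total = 5.200 × 350 = 1820.00.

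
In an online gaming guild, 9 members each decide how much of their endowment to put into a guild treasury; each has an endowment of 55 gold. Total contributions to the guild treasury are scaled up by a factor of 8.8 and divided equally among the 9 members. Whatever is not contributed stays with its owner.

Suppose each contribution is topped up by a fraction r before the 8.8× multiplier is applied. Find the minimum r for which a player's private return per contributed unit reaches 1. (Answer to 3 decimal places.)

With matching at rate r, one contributed unit becomes (1 + r) in the guild treasury and returns 8.8 × (1 + r) / 9 to the contributor.
Setting this equal to 1: 1 + r = 9/8.8 = 1.0227.
So the minimum matching rate is r = 1.0227 − 1 = 0.023.

0.023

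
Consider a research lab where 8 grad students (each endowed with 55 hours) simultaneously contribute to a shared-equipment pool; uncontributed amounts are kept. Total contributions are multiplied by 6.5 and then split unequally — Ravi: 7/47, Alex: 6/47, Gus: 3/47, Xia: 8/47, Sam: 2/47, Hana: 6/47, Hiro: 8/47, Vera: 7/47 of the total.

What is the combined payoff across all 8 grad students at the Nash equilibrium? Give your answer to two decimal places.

Each unit j contributes comes back to j as 6.5 × (j's share), so j prefers to contribute only if that share exceeds 1/6.5 = 0.1538; otherwise keeping the unit dominates.
Xia and Hiro are above the threshold, contributing 55 each; the remaining 6 contribute 0. Total contributed: 110.
The shared-equipment pool pays out 6.5 × 110 = 715.00 in total (split across the unequal shares, but the aggregate is all that matters for the group sum).
The 6 free-riders keep 55 each, adding 330. Group total = 330 + 715.00 = 1045.00.

1045.00 hours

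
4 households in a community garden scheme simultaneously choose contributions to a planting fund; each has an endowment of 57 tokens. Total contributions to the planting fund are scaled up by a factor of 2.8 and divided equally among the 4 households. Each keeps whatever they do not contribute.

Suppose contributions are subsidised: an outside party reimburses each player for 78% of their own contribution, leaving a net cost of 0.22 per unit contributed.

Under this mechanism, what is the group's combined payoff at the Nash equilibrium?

816.24 tokens

The effective private return per unit is now (2.8/4) / 0.22 = 3.1818 > 1, so every player's dominant strategy flips to full contribution.
At the Nash equilibrium everyone contributes 57. Group total payoff = 4 × (57 × 0.78 + 2.8 × 57) = 816.24.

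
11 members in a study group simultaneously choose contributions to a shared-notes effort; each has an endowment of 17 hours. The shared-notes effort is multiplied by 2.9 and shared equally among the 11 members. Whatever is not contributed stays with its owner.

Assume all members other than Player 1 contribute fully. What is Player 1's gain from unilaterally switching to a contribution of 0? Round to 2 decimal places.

12.52 hours

Switching from a contribution of 17 to 0 lets Player 1 keep an extra 17 hours, but lowers the shared-notes effort by 17, which costs Player 1 their own share of that drop: 2.9/11 × 17 = 4.48.
Net gain = 17 − 4.48 = 12.52. The private return per contributed unit (0.2636) is below 1, so free-riding is indeed the best response regardless of what the others do.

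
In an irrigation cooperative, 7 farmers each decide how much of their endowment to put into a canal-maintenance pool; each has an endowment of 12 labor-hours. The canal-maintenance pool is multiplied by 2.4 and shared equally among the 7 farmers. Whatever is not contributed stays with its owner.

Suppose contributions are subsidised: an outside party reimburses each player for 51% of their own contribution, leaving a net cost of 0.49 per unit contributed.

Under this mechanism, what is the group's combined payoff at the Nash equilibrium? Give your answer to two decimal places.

84.00 labor-hours

With the mechanism, a contributed unit returns (2.4/7) / 0.49 = 0.6997 per unit of net cost — still below 1 — so contributing 0 remains dominant for every player.
At the Nash equilibrium no one contributes; group total payoff = 7 × 12 = 84.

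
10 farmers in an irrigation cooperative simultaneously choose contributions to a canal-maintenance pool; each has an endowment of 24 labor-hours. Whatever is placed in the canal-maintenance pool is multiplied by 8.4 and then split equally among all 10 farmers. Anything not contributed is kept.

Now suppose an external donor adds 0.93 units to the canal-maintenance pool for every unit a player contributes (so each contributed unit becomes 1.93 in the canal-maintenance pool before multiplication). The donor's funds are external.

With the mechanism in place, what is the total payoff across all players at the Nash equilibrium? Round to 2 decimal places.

3890.88 labor-hours

Under the mechanism each unit contributed yields 8.4 × 1.93 / 10 = 1.6212 back to its contributor per unit of net cost, which exceeds 1, making full contribution the dominant choice for everyone.
So the Nash equilibrium is full contribution by all 10; the group earns 8.4 × 1.93 × 240 = 3890.88.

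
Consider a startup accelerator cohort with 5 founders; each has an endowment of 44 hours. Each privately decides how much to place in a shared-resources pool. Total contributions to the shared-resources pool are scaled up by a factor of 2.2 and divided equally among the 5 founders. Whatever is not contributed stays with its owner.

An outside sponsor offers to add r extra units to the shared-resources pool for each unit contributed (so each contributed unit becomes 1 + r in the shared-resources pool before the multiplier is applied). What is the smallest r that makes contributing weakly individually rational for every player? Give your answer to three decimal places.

With matching at rate r, one contributed unit becomes (1 + r) in the shared-resources pool and returns 2.2 × (1 + r) / 5 to the contributor.
Setting this equal to 1: 1 + r = 5/2.2 = 2.2727.
So the minimum matching rate is r = 2.2727 − 1 = 1.273.

1.273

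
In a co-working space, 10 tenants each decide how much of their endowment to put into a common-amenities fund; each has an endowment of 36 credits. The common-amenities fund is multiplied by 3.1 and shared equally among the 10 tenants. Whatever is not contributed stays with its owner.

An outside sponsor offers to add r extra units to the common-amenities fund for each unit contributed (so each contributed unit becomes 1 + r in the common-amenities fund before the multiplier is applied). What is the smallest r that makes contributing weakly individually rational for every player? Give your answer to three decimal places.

With matching at rate r, one contributed unit becomes (1 + r) in the common-amenities fund and returns 3.1 × (1 + r) / 10 to the contributor.
Setting this equal to 1: 1 + r = 10/3.1 = 3.2258.
So the minimum matching rate is r = 3.2258 − 1 = 2.226.

2.226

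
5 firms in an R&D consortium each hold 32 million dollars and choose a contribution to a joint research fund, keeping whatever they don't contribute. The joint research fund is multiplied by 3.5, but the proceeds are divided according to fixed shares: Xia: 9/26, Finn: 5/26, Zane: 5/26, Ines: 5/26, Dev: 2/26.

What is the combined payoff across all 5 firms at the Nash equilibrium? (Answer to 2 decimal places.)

For player j, contributing a unit is worthwhile iff 3.5 × (j's share) ≥ 1, i.e. iff j's share is at least 0.2857.
The only share above 0.2857 is Xia's 9/26, contributing 32; the remaining 4 contribute 0. Total contributed: 32.
The joint research fund pays out 3.5 × 32 = 112.00 in total (split across the unequal shares, but the aggregate is all that matters for the group sum).
The 4 free-riders keep 32 each, adding 128. Group total = 128 + 112.00 = 240.00.

240.00 million dollars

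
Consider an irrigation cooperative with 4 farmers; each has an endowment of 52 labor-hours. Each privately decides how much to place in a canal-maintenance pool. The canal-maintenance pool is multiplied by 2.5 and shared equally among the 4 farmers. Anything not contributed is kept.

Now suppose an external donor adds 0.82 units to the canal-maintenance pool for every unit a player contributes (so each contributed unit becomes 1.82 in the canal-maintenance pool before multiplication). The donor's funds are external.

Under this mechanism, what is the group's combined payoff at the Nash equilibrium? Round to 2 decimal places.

With the mechanism, a contributed unit returns 2.5 × 1.82 / 4 = 1.1375 per unit of net cost to the contributor — now above 1 — so contributing fully is weakly dominant for every player.
So the Nash equilibrium is full contribution by all 4; the group earns 2.5 × 1.82 × 208 = 946.40.

946.40 labor-hours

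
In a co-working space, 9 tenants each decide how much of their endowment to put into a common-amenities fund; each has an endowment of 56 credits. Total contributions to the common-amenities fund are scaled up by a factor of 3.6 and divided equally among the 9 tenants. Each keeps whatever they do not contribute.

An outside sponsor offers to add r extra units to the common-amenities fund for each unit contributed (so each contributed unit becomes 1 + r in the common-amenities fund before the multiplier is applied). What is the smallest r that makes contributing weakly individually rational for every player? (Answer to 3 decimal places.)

1.500

With matching at rate r, one contributed unit becomes (1 + r) in the common-amenities fund and returns 3.6 × (1 + r) / 9 to the contributor.
Setting this equal to 1: 1 + r = 9/3.6 = 2.5000.
So the minimum matching rate is r = 2.5000 − 1 = 1.500.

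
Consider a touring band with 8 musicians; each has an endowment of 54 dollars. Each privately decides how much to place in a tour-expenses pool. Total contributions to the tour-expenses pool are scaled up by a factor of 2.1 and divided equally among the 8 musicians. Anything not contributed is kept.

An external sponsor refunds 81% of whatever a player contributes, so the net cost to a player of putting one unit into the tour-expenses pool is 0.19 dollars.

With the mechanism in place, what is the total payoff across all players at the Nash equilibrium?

The effective private return per unit is now (2.1/8) / 0.19 = 1.3816 > 1, so every player's dominant strategy flips to full contribution.
At the Nash equilibrium everyone contributes 54. Group total payoff = 8 × (54 × 0.81 + 2.1 × 54) = 1257.12.

1257.12 dollars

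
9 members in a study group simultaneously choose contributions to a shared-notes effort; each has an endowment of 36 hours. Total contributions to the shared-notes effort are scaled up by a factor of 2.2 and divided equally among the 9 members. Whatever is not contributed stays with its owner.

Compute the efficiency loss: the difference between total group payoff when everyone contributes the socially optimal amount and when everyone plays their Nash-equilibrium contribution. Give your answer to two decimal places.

388.80 hours

Each contributed unit returns 2.2/9 = 0.2444 to its contributor — below 1 — so contributing 0 is dominant for every player. At the Nash equilibrium everyone keeps their 36, and the group total is 9 × 36 = 324.
Each contributed unit returns 2.200 to the group as a whole (0.2444 to each of 9 players), which exceeds 1, so the social optimum is full contribution: group total = 2.200 × 324 = 712.80.
Efficiency loss = 712.80 − 324 = 388.80.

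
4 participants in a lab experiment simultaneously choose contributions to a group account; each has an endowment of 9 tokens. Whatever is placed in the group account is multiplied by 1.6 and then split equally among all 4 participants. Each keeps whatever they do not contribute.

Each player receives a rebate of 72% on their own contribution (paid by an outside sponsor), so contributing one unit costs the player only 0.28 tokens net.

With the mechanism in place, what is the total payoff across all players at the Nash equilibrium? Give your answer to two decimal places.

With the mechanism, a contributed unit returns (1.6/4) / 0.28 = 1.4286 per unit of net cost to the contributor — now above 1 — so contributing fully is weakly dominant for every player.
At the Nash equilibrium everyone contributes 9. Group total payoff = 4 × (9 × 0.72 + 1.6 × 9) = 83.52.

83.52 tokens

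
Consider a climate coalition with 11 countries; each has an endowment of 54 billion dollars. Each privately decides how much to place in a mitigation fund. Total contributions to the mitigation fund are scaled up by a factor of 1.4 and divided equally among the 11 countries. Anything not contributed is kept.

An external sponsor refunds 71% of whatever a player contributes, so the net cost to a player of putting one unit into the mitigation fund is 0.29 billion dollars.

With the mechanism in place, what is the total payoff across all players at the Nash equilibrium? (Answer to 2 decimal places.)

Even with the mechanism, each unit contributed returns only (1.4/11) / 0.29 = 0.4389 per unit of net cost, so contributing nothing is still dominant.
Everyone keeps their endowment and the group total is 11 × 54 = 594.

594.00 billion dollars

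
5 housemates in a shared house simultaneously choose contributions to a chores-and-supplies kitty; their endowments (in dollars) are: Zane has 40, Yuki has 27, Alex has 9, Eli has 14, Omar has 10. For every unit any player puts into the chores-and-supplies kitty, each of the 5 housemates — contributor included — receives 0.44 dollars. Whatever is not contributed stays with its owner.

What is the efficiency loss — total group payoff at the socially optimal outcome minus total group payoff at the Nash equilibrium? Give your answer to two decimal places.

The private return per contributed unit is 0.44 < 1 for everyone, so the Nash equilibrium is zero contribution and the group total is Σ E_j = 40 + 27 + 9 + 14 + 10 = 100.
Each contributed unit returns 2.200 to the group, so the social optimum is full contribution by everyone: group total = 2.200 × 100 = 220.00.
Efficiency loss = (2.200 − 1) × 100 = 120.00.

120.00 dollars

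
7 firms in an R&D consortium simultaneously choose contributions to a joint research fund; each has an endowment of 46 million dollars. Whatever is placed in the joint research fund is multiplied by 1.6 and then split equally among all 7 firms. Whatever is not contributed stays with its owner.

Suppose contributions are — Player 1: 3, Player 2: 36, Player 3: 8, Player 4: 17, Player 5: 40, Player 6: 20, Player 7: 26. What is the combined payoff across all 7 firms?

412.00 million dollars

Total contributed: 3 + 36 + 8 + 17 + 40 + 20 + 26 = 150; total kept: 7 × 46 − 150 = 172.
The joint research fund pays out 1.6 × 150 = 240.00 in aggregate.
Group total = 172 + 240.00 = 412.00.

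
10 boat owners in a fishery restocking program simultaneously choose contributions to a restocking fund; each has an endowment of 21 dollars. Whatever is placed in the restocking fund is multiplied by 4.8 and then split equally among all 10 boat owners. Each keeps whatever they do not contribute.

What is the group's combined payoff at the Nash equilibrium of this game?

210.00 dollars

Each contributed unit returns 4.8/10 = 0.4800 to its contributor — below 1 — so contributing 0 is dominant for every player. At the Nash equilibrium everyone keeps their 21, and the group total is 10 × 21 = 210.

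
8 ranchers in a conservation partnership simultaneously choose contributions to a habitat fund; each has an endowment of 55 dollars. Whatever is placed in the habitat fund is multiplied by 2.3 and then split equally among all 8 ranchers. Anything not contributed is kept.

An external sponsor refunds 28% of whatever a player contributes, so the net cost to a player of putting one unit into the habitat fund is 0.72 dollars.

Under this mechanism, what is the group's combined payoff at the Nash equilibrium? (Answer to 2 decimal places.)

440.00 dollars

Even with the mechanism, each unit contributed returns only (2.3/8) / 0.72 = 0.3993 per unit of net cost, so contributing nothing is still dominant.
At the Nash equilibrium no one contributes; group total payoff = 8 × 55 = 440.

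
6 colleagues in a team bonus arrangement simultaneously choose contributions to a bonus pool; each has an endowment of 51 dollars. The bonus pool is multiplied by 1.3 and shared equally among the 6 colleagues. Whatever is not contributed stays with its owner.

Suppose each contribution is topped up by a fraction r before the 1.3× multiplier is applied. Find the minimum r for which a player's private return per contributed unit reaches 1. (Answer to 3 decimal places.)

3.615

With matching at rate r, one contributed unit becomes (1 + r) in the bonus pool and returns 1.3 × (1 + r) / 6 to the contributor.
Setting this equal to 1: 1 + r = 6/1.3 = 4.6154.
So the minimum matching rate is r = 4.6154 − 1 = 3.615.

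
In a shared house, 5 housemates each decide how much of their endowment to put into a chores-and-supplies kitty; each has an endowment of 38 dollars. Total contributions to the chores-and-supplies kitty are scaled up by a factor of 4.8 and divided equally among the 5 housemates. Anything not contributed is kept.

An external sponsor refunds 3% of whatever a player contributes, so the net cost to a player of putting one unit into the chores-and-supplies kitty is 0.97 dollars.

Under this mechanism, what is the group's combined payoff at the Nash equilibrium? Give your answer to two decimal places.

Even with the mechanism, each unit contributed returns only (4.8/5) / 0.97 = 0.9897 per unit of net cost, so contributing nothing is still dominant.
At the Nash equilibrium no one contributes; group total payoff = 5 × 38 = 190.

190.00 dollars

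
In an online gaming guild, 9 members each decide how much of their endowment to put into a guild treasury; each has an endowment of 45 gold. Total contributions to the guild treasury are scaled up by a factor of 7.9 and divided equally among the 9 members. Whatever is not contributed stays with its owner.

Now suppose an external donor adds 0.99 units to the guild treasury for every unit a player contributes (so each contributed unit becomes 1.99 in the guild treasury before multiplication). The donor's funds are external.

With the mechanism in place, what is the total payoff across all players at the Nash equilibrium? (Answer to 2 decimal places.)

6367.01 gold

With the mechanism, a contributed unit returns 7.9 × 1.99 / 9 = 1.7468 per unit of net cost to the contributor — now above 1 — so contributing fully is weakly dominant for every player.
So the Nash equilibrium is full contribution by all 9; the group earns 7.9 × 1.99 × 405 = 6367.01.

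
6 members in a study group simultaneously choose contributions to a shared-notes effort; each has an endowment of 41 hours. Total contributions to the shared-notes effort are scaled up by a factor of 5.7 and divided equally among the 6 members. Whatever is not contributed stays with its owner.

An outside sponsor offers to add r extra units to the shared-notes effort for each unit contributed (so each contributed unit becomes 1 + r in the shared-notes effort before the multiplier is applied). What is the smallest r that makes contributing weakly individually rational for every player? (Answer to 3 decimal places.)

0.053

With matching at rate r, one contributed unit becomes (1 + r) in the shared-notes effort and returns 5.7 × (1 + r) / 6 to the contributor.
Setting this equal to 1: 1 + r = 6/5.7 = 1.0526.
So the minimum matching rate is r = 1.0526 − 1 = 0.053.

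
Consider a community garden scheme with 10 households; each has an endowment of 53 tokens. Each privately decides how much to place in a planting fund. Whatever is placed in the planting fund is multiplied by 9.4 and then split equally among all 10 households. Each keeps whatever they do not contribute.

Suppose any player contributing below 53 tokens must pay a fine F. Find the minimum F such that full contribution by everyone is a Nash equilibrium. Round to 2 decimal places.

Given the others contribute fully, the best deviation is to contribute 0 (any partial contribution still incurs the fine and gives up units whose private return 0.9400 is below 1).
Deviating from 53 to 0 saves 53 tokens but forfeits the deviator's share of the drop in the planting fund: 9.4/10 × 53 = 49.82.
So the deviation gain is 53 − 49.82 = 3.18, and the fine must be at least 3.18 tokens to wipe it out.

3.18 tokens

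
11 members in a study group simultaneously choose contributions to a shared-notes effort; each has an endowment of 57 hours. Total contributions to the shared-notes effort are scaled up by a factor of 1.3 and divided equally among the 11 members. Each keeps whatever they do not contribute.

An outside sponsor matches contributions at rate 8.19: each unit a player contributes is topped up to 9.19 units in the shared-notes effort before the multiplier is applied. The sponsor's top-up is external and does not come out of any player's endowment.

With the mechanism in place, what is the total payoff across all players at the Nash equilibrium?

With the mechanism, a contributed unit returns 1.3 × 9.19 / 11 = 1.0861 per unit of net cost to the contributor — now above 1 — so contributing fully is weakly dominant for every player.
So the Nash equilibrium is full contribution by all 11; the group earns 1.3 × 9.19 × 627 = 7490.77.

7490.77 hours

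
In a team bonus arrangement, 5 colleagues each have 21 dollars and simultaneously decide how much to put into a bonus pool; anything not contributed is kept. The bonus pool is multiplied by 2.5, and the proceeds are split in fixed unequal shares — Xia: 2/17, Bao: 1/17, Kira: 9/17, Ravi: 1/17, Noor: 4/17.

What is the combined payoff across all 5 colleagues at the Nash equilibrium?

Player j's private return per contributed unit is 2.5 × (j's share). Contributing is weakly dominant for j when that share is at least 1/2.5 = 0.4000, and contributing 0 is dominant otherwise.
Only Kira (9/17) clears that bar, contributing 21; the remaining 4 contribute 0. Total contributed: 21.
The bonus pool pays out 2.5 × 21 = 52.50 in total (split across the unequal shares, but the aggregate is all that matters for the group sum).
The 4 free-riders keep 21 each, adding 84. Group total = 84 + 52.50 = 136.50.

136.50 dollars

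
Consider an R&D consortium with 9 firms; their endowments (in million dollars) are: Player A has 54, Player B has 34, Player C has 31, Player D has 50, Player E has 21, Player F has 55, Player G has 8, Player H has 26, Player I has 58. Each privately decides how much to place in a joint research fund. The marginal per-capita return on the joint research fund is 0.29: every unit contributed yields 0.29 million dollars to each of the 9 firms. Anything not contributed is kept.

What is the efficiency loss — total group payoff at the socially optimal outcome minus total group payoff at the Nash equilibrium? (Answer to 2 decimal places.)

The private return per contributed unit is 0.29 < 1 for everyone, so the Nash equilibrium is zero contribution and the group total is Σ E_j = 54 + 34 + 31 + 50 + 21 + 55 + 8 + 26 + 58 = 337.
Each contributed unit returns 2.610 to the group, so the social optimum is full contribution by everyone: group total = 2.610 × 337 = 879.57.
Efficiency loss = (2.610 − 1) × 337 = 542.57.

542.57 million dollars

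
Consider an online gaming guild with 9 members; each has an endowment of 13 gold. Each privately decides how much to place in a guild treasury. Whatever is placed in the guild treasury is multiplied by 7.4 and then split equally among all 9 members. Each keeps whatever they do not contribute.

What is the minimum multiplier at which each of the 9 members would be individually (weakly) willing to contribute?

A contributed unit returns (multiplier)/9 to its contributor.
This reaches 1 exactly when the multiplier is 9.

9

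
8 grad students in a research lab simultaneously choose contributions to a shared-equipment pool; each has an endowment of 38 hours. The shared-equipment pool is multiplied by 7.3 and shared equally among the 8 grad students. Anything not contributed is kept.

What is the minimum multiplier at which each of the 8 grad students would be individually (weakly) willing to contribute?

A contributed unit returns (multiplier)/8 to its contributor.
This reaches 1 exactly when the multiplier is 8.

8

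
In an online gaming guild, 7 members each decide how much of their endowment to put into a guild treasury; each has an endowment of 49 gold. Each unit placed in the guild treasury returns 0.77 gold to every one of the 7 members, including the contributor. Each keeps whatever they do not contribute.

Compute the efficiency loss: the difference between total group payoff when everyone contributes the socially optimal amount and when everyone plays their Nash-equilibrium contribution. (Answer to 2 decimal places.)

The private return per contributed unit is 0.77 < 1, so contributing 0 is dominant for every player. At the Nash equilibrium everyone keeps their 49, and the group total is 7 × 49 = 343.
Each contributed unit returns 5.390 to the group as a whole (0.77 to each of 7 players), which exceeds 1, so the social optimum is full contribution: group total = 5.390 × 343 = 1848.77.
Efficiency loss = 1848.77 − 343 = 1505.77.

1505.77 gold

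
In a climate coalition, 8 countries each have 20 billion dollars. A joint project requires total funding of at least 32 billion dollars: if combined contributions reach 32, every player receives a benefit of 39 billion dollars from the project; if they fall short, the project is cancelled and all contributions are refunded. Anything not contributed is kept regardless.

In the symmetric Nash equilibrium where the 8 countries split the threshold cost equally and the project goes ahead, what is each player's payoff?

Equal share of the threshold: 32/8 = 4.
At this profile no one gains by cutting their contribution: any cut drops the total below 32, the project is cancelled, contributions are refunded, and the deviator ends with 20, which is less than 20 − 4 + 39 = 55. Contributing more than 4 just wastes the excess. So contributing exactly 4 is a best response.
Each player's payoff: 20 − 4 + 39 = 55.

55 billion dollars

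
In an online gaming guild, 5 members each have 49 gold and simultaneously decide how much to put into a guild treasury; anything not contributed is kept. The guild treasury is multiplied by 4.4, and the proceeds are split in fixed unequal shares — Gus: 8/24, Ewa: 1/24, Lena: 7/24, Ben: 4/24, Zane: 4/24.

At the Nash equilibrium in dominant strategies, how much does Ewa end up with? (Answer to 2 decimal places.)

Player j's private return per contributed unit is 4.4 × (j's share). Contributing is weakly dominant for j when that share is at least 1/4.4 = 0.2273, and contributing 0 is dominant otherwise.
The shares above 0.2273 belong to Gus and Lena, contributing 49 each; the remaining 3 contribute 0. Total contributed: 98.
Ewa keeps 49 and receives 4.4 × 98 × 1/24 = 17.97 from the guild treasury, for a payoff of 66.97.

66.97 gold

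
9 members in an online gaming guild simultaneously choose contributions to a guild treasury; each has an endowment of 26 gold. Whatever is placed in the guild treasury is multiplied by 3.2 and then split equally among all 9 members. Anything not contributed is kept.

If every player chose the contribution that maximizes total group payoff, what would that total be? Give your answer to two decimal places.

Each contributed unit returns 3.200 to the group as a whole (0.3556 to each of 9 players), which exceeds 1, so the social optimum is full contribution: group total = 3.200 × 234 = 748.80.

748.80 gold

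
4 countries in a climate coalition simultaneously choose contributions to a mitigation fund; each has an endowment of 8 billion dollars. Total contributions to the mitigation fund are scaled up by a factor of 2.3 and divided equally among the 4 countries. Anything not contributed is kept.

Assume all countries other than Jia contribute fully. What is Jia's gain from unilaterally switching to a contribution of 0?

3.40 billion dollars

Switching from a contribution of 8 to 0 lets Jia keep an extra 8 billion dollars, but lowers the mitigation fund by 8, which costs Jia their own share of that drop: 2.3/4 × 8 = 4.60.
Net gain = 8 − 4.60 = 3.40. The private return per contributed unit (0.5750) is below 1, so free-riding is indeed the best response regardless of what the others do.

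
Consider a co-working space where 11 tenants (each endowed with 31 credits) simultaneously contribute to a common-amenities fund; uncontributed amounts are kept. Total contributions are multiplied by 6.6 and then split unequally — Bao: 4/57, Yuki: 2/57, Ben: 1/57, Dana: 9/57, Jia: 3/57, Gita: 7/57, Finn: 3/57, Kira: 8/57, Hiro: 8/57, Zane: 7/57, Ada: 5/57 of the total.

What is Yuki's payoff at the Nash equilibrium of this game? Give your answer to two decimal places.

38.18 credits

Player j's private return per contributed unit is 6.6 × (j's share). Contributing is weakly dominant for j when that share is at least 1/6.6 = 0.1515, and contributing 0 is dominant otherwise.
Only Dana (9/57) clears that bar, contributing 31; the remaining 10 contribute 0. Total contributed: 31.
Yuki keeps 31 and receives 6.6 × 31 × 2/57 = 7.18 from the common-amenities fund, for a payoff of 38.18.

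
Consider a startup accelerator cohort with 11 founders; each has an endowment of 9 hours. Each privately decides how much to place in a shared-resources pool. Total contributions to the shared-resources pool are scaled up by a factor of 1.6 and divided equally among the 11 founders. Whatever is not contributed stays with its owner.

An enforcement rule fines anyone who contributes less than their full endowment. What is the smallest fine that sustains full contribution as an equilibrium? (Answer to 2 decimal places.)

Given the others contribute fully, the best deviation is to contribute 0 (any partial contribution still incurs the fine and gives up units whose private return 0.1455 is below 1).
Deviating from 9 to 0 saves 9 hours but forfeits the deviator's share of the drop in the shared-resources pool: 1.6/11 × 9 = 1.31.
So the deviation gain is 9 − 1.31 = 7.69, and the fine must be at least 7.69 hours to wipe it out.

7.69 hours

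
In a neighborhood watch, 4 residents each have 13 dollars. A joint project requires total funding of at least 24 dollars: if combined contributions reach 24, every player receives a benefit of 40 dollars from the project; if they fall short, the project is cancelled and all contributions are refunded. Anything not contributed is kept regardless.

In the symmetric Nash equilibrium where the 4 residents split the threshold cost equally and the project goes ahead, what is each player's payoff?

47 dollars

Equal share of the threshold: 24/4 = 6.
At this profile no one gains by cutting their contribution: any cut drops the total below 24, the project is cancelled, contributions are refunded, and the deviator ends with 13, which is less than 13 − 6 + 40 = 47. Contributing more than 6 just wastes the excess. So contributing exactly 6 is a best response.
Each player's payoff: 13 − 6 + 40 = 47.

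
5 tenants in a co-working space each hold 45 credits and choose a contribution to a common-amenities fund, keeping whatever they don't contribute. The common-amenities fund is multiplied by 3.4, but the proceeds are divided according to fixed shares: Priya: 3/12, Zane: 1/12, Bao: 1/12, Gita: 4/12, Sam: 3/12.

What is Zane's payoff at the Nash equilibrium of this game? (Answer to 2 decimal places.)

57.75 credits

For player j, contributing a unit is worthwhile iff 3.4 × (j's share) ≥ 1, i.e. iff j's share is at least 0.2941.
Gita alone (share 4/12) is above the threshold, contributing 45; the remaining 4 contribute 0. Total contributed: 45.
Zane keeps 45 and receives 3.4 × 45 × 1/12 = 12.75 from the common-amenities fund, for a payoff of 57.75.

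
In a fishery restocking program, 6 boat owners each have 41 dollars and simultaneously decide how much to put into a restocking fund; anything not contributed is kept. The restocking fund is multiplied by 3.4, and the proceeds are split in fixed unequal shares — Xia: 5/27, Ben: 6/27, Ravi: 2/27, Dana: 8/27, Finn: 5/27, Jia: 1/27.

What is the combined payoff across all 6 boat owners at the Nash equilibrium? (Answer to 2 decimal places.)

Each unit j contributes comes back to j as 3.4 × (j's share), so j prefers to contribute only if that share exceeds 1/3.4 = 0.2941; otherwise keeping the unit dominates.
Dana alone (share 8/27) is above the threshold, contributing 41; the remaining 5 contribute 0. Total contributed: 41.
The restocking fund pays out 3.4 × 41 = 139.40 in total (split across the unequal shares, but the aggregate is all that matters for the group sum).
The 5 free-riders keep 41 each, adding 205. Group total = 205 + 139.40 = 344.40.

344.40 dollars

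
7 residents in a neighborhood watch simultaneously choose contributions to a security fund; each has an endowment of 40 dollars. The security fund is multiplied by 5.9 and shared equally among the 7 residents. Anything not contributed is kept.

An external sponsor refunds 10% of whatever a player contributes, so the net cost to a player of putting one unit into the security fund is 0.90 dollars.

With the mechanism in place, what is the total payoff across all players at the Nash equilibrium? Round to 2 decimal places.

Even with the mechanism, each unit contributed returns only (5.9/7) / 0.90 = 0.9365 per unit of net cost, so contributing nothing is still dominant.
At the Nash equilibrium no one contributes; group total payoff = 7 × 40 = 280.

280.00 dollars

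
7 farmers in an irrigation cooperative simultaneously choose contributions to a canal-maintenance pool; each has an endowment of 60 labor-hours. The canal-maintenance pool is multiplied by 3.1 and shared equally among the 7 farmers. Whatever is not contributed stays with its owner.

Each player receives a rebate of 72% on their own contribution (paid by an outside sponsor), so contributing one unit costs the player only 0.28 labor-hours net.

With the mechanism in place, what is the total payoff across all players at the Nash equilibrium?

1604.40 labor-hours

The effective private return per unit is now (3.1/7) / 0.28 = 1.5816 > 1, so every player's dominant strategy flips to full contribution.
At the Nash equilibrium everyone contributes 60. Group total payoff = 7 × (60 × 0.72 + 3.1 × 60) = 1604.40.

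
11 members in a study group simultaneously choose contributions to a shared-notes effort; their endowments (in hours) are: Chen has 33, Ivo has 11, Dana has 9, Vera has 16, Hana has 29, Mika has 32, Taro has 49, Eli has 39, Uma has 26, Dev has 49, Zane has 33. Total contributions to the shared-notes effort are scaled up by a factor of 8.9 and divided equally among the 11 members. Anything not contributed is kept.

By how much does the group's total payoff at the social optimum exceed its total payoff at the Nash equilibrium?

2575.40 hours

The private return per contributed unit is 8.9/11 = 0.8091 < 1 for every player regardless of endowment, so the Nash equilibrium is zero contribution and the group total is Σ E_j = 33 + 11 + 9 + 16 + 29 + 32 + 49 + 39 + 26 + 49 + 33 = 326.
Each contributed unit returns 8.900 to the group, so the social optimum is full contribution by everyone: group total = 8.900 × 326 = 2901.40.
Efficiency loss = (8.900 − 1) × 326 = 2575.40.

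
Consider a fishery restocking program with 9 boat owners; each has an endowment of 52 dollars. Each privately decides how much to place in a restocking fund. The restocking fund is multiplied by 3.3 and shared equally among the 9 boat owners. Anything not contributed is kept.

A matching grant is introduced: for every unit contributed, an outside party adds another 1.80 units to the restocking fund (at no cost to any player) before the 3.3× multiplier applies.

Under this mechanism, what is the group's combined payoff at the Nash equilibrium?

The effective private return per unit is now 3.3 × 2.80 / 9 = 1.0267 > 1, so every player's dominant strategy flips to full contribution.
So the Nash equilibrium is full contribution by all 9; the group earns 3.3 × 2.80 × 468 = 4324.32.

4324.32 dollars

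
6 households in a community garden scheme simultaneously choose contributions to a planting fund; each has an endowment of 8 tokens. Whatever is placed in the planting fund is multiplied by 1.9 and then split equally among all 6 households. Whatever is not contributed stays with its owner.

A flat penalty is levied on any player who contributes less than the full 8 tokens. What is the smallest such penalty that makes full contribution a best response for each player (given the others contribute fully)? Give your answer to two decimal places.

Given the others contribute fully, the best deviation is to contribute 0 (any partial contribution still incurs the fine and gives up units whose private return 0.3167 is below 1).
Deviating from 8 to 0 saves 8 tokens but forfeits the deviator's share of the drop in the planting fund: 1.9/6 × 8 = 2.53.
So the deviation gain is 8 − 2.53 = 5.47, and the fine must be at least 5.47 tokens to wipe it out.

5.47 tokens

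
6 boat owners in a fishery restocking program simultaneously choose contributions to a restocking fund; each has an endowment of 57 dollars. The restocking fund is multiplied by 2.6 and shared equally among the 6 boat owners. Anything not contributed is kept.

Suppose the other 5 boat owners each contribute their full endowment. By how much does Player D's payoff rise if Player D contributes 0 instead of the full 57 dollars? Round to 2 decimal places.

Switching from a contribution of 57 to 0 lets Player D keep an extra 57 dollars, but lowers the restocking fund by 57, which costs Player D their own share of that drop: 2.6/6 × 57 = 24.70.
Net gain = 57 − 24.70 = 32.30. The private return per contributed unit (0.4333) is below 1, so free-riding is indeed the best response regardless of what the others do.

32.30 dollars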